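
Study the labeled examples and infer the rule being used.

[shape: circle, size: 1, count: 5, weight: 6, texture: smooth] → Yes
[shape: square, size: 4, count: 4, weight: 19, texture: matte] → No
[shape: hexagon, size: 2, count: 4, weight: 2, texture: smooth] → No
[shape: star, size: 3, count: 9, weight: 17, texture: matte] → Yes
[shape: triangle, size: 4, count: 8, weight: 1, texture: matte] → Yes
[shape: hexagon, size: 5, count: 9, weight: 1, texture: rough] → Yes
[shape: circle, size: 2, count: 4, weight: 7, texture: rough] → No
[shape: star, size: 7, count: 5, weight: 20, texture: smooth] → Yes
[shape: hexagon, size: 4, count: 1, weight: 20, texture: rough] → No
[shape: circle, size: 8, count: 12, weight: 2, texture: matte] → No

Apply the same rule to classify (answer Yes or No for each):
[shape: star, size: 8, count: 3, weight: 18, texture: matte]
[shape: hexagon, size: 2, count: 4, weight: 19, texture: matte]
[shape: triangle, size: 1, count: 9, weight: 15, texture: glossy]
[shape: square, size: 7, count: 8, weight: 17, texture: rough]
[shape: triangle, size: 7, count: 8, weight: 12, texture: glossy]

The classifier is using: size ≤ 7 AND count ≥ 5.

No, No, Yes, Yes, Yes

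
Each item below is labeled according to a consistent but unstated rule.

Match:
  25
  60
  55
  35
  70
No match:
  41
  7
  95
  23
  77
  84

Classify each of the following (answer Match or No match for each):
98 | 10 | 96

One predicate separates the groups cleanly: multiple of 5 AND at most 70.

No match, Match, No match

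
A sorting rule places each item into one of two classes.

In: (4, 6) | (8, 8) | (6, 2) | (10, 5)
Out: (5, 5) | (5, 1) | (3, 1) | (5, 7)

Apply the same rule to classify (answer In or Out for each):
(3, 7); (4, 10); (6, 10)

The rule appears to be: first is even.

Out, In, In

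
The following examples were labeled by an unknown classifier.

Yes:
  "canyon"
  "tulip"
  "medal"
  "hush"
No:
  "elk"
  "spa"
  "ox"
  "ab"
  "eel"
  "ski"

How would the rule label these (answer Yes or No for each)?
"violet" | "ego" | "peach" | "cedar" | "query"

Yes, No, Yes, Yes, Yes

'Yes' ⟺ length ≥ 4.
"violet": Yes (length 6). "ego": No (length 3). "peach": Yes (length 5). "cedar": Yes (length 5). "query": Yes (length 5).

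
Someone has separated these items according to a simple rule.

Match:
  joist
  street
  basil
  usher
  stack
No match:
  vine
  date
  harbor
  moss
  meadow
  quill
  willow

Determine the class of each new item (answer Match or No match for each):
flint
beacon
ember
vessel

No match, No match, No match, Match

A rule that fits every label: length ≥ 5 AND contains 's' — true of each 'Match' example, false of each 'No match' one.
flint: length 5, no 's' — doesn't qualify, so No match. beacon: length 6, no 's' — doesn't qualify, so No match. ember: length 5, no 's' — doesn't qualify, so No match. vessel: length 6, has 's' — qualifies, so Match.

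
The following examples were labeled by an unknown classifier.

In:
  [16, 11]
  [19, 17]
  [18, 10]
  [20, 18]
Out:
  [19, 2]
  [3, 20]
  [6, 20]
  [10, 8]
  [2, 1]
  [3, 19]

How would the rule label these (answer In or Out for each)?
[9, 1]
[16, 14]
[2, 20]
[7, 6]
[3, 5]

The pattern is that an item is 'In' exactly when: sum ≥ 27.
[9, 1]: 9+1 = 10, fails this test → Out.
[16, 14]: 16+14 = 30, meets the rule → In.
[2, 20]: 2+20 = 22, fails this test → Out.
[7, 6]: 7+6 = 13, fails this test → Out.
[3, 5]: 3+5 = 8, fails this test → Out.

Out, In, Out, Out, Out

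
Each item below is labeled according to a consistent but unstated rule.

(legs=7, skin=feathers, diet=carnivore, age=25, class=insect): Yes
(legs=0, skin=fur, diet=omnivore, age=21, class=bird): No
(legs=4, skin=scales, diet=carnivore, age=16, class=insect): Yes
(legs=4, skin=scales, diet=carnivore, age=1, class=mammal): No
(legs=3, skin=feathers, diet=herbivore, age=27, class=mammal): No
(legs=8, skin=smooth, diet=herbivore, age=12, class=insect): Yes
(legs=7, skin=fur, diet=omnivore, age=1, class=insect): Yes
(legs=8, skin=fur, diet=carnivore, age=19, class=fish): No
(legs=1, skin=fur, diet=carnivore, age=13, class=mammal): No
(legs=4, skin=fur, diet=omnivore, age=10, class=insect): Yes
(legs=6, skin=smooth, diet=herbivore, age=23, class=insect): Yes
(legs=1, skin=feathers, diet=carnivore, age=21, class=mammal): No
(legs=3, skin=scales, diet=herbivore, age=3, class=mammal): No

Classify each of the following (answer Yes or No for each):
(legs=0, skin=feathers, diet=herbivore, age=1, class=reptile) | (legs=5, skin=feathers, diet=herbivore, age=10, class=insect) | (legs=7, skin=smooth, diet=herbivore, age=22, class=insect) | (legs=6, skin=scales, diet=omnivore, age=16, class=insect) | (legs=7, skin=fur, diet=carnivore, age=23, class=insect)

One predicate separates the groups cleanly: class is insect.

No, Yes, Yes, Yes, Yes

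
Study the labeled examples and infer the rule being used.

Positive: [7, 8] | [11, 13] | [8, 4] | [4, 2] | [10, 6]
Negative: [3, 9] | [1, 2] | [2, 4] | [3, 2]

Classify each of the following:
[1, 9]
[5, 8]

Negative, Positive

The distinguishing property — first ≥ 4 — holds for all the 'Positive' cases and none of the 'Negative' cases.
[1, 9]: first 1 — does not fit, so Negative.
[5, 8]: first 5 — qualifies, so Positive.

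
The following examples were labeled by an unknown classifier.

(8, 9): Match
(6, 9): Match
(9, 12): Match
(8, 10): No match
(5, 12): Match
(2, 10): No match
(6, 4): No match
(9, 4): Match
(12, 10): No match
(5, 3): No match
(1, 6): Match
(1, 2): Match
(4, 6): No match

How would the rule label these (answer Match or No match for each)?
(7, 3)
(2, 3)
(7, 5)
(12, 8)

No match, Match, No match, No match

The rule appears to be: sum is odd.
(7, 3) — 7+3 = 10, hence No match.
(2, 3) — 2+3 = 5, hence Match.
(7, 5) — 7+5 = 12, hence No match.
(12, 8) — 12+8 = 20, hence No match.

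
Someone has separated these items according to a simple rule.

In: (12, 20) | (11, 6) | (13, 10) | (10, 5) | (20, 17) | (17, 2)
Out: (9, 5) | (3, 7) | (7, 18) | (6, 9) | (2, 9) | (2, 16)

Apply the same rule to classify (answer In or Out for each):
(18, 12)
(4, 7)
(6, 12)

In, Out, Out

The classifier is using: first ≥ 10.
(18, 12): In (first 18). (4, 7): Out (first 4). (6, 12): Out (first 6).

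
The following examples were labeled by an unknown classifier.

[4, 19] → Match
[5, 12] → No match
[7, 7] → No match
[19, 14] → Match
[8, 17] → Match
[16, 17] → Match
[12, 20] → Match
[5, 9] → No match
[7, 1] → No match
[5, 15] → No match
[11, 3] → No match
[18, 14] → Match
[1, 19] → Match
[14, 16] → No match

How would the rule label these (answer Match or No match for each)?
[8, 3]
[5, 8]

No match, No match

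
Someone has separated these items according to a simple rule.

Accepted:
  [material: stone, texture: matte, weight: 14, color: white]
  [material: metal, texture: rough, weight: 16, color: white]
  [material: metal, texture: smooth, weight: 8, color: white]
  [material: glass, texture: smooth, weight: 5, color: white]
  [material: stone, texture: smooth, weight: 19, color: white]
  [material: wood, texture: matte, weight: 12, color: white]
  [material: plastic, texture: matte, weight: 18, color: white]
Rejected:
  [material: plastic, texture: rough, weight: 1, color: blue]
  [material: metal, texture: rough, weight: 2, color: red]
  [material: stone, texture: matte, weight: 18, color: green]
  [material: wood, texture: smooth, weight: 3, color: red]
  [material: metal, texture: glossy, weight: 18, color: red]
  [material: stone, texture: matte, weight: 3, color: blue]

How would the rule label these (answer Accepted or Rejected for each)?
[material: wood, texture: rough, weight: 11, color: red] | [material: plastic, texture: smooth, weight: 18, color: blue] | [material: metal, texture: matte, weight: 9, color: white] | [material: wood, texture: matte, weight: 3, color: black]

Rejected, Rejected, Accepted, Rejected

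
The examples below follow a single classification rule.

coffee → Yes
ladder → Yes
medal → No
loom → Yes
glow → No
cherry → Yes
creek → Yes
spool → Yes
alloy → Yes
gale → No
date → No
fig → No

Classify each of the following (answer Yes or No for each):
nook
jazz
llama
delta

The common property of the 'Yes' items is: has a double letter. No 'No' item has it.
Yes: nook, since 'oo' doubled. Yes: jazz, since 'zz' doubled. Yes: llama, since 'll' doubled. No: delta, since no doubled letter.

Yes, Yes, Yes, No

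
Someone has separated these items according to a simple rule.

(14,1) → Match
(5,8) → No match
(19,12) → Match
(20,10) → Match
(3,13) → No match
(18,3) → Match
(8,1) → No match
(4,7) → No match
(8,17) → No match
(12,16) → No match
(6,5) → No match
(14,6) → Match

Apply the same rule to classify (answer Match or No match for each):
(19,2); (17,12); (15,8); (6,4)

Match, Match, Match, No match

One predicate separates the groups cleanly: first ≥ 13.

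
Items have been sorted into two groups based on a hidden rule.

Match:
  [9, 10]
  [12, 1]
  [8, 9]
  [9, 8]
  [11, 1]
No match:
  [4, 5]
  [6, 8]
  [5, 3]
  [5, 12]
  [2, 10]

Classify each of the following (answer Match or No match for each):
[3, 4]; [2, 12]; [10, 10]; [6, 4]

'Match' ⟺ first ≥ 8.

No match, No match, Match, No match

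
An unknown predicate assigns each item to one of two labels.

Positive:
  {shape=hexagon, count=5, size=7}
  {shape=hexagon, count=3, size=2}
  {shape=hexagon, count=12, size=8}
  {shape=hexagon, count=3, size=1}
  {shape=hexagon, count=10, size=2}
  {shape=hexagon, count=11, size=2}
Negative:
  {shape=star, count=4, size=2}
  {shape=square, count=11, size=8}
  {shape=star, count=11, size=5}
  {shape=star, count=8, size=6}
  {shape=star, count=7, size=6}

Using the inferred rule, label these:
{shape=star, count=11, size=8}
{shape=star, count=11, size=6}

Negative, Negative

Checking candidate rules against both groups, what survives is: shape is hexagon.
{shape=star, count=11, size=8}: shape is star — does not fit, so Negative.
{shape=star, count=11, size=6}: shape is star — does not fit, so Negative.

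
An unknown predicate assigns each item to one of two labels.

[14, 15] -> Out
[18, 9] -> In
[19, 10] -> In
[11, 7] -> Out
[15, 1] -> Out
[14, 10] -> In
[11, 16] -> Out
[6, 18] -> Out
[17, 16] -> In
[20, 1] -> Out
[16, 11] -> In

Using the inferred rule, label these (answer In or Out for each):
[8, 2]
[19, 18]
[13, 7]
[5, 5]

Every 'In' example satisfies: first > second AND sum ≥ 24. None of the 'Out' examples do.

Out, In, Out, Out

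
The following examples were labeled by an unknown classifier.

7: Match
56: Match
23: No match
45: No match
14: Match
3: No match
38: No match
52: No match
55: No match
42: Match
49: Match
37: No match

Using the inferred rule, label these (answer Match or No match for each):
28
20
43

Checking candidate rules against both groups, what survives is: multiple of 7.

Match, No match, No match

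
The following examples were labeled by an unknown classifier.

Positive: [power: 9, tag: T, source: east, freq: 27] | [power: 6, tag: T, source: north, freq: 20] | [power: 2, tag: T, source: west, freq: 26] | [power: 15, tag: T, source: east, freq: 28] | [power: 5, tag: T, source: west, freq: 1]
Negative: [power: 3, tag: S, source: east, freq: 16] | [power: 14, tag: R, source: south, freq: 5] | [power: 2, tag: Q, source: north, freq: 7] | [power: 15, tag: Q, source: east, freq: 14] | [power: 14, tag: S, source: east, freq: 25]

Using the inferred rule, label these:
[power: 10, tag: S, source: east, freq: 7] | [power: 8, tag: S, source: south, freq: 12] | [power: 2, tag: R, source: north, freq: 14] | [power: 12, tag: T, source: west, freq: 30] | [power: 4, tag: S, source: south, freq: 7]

One predicate separates the groups cleanly: tag is T.
[power: 10, tag: S, source: east, freq: 7]: tag is S, does not fit → Negative. [power: 8, tag: S, source: south, freq: 12]: tag is S, does not fit → Negative. [power: 2, tag: R, source: north, freq: 14]: tag is R, does not fit → Negative. [power: 12, tag: T, source: west, freq: 30]: tag is T, checks out → Positive. [power: 4, tag: S, source: south, freq: 7]: tag is S, does not fit → Negative.

Negative, Negative, Negative, Positive, Negative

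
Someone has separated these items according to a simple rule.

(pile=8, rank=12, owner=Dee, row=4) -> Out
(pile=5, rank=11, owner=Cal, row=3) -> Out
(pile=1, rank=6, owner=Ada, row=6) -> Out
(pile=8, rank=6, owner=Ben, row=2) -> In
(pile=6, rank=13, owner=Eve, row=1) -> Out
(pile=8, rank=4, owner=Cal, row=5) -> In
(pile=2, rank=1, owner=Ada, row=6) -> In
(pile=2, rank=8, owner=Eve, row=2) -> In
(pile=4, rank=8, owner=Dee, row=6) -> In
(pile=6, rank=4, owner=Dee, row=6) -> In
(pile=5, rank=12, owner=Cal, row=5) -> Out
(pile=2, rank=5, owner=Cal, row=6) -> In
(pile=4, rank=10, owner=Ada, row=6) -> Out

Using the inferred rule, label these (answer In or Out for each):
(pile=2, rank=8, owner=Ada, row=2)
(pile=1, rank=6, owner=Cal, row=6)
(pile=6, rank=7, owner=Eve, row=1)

One predicate separates the groups cleanly: rank ≤ 8 AND pile ≥ 2.
(pile=2, rank=8, owner=Ada, row=2) — rank = 8, pile = 2, hence In.
(pile=1, rank=6, owner=Cal, row=6) — rank = 6, pile = 1, hence Out.
(pile=6, rank=7, owner=Eve, row=1) — rank = 7, pile = 6, hence In.

In, Out, In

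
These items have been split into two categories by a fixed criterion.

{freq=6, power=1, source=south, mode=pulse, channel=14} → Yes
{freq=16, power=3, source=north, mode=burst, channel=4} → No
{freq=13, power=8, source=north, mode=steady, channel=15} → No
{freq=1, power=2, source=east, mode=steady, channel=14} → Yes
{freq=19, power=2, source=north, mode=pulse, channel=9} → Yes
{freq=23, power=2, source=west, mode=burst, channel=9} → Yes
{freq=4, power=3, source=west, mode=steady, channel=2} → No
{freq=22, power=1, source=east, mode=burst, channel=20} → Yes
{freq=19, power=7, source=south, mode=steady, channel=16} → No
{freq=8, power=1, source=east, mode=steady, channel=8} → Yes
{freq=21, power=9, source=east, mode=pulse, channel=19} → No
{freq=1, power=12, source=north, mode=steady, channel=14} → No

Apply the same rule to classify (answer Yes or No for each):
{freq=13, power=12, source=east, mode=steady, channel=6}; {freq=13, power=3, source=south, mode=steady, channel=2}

The classifier is using: power ≤ 2.
{freq=13, power=12, source=east, mode=steady, channel=6}: No (power = 12). {freq=13, power=3, source=south, mode=steady, channel=2}: No (power = 3).

No, No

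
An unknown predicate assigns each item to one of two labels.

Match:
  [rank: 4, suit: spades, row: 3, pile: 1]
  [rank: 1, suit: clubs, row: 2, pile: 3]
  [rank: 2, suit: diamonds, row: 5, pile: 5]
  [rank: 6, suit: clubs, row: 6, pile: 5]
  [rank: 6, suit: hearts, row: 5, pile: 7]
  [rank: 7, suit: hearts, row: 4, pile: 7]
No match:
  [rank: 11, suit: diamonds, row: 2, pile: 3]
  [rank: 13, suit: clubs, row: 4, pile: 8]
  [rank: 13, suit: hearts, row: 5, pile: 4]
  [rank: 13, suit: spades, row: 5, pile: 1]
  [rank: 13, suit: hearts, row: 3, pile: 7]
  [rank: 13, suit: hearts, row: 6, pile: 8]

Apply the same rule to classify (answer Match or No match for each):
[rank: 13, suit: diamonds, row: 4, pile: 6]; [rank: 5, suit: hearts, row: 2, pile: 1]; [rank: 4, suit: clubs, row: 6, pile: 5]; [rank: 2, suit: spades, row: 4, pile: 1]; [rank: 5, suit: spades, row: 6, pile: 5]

No match, Match, Match, Match, Match

The pattern is that an item is 'Match' exactly when: rank ≤ 7.
[rank: 13, suit: diamonds, row: 4, pile: 6] → rank = 13 → No match.
[rank: 5, suit: hearts, row: 2, pile: 1] → rank = 5 → Match.
[rank: 4, suit: clubs, row: 6, pile: 5] → rank = 4 → Match.
[rank: 2, suit: spades, row: 4, pile: 1] → rank = 2 → Match.
[rank: 5, suit: spades, row: 6, pile: 5] → rank = 5 → Match.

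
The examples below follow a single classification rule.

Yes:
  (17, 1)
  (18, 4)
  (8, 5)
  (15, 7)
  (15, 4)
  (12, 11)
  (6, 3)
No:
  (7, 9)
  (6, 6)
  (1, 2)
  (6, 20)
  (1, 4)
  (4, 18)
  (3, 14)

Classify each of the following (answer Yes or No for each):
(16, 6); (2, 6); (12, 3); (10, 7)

All 'Yes' examples share one property — first > second — and every 'No' example lacks it.
(16, 6): 16 > 6, matches → Yes.
(2, 6): 2 < 6, fails the rule → No.
(12, 3): 12 > 3, matches → Yes.
(10, 7): 10 > 7, matches → Yes.

Yes, No, Yes, Yes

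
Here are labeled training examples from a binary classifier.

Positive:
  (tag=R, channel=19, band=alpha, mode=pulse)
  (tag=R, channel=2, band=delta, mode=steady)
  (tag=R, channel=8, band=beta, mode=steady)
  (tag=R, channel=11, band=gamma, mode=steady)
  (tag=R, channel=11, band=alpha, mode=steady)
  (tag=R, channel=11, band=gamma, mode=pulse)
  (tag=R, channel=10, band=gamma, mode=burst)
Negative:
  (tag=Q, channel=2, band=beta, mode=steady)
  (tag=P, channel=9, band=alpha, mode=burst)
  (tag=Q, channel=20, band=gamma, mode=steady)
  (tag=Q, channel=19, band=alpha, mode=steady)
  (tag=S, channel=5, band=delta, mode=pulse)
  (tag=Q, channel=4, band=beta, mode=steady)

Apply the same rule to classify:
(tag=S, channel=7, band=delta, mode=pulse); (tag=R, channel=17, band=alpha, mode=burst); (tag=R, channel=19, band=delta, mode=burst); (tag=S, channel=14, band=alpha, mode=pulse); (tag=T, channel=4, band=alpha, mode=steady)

Negative, Positive, Positive, Negative, Negative

The distinguishing property — tag is R — holds for all the 'Positive' cases and none of the 'Negative' cases.
(tag=S, channel=7, band=delta, mode=pulse) — tag is S, hence Negative. (tag=R, channel=17, band=alpha, mode=burst) — tag is R, hence Positive. (tag=R, channel=19, band=delta, mode=burst) — tag is R, hence Positive. (tag=S, channel=14, band=alpha, mode=pulse) — tag is S, hence Negative. (tag=T, channel=4, band=alpha, mode=steady) — tag is T, hence Negative.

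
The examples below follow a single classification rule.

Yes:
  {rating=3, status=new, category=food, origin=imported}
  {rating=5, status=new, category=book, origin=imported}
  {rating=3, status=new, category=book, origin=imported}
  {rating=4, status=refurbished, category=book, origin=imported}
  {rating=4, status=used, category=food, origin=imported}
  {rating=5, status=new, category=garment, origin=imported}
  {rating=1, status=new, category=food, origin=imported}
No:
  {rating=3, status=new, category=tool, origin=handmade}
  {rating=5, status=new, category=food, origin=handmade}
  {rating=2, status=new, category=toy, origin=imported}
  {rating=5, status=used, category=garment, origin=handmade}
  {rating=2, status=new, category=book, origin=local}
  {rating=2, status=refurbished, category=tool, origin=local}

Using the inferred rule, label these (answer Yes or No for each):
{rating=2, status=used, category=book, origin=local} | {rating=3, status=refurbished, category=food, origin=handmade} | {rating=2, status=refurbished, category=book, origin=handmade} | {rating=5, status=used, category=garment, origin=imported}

No, No, No, Yes

The simplest hypothesis consistent with all the labels is: origin is imported AND rating ≠ 2.
{rating=2, status=used, category=book, origin=local}: origin is local, rating = 2, doesn't qualify → No.
{rating=3, status=refurbished, category=food, origin=handmade}: origin is handmade, rating = 3, doesn't qualify → No.
{rating=2, status=refurbished, category=book, origin=handmade}: origin is handmade, rating = 2, doesn't qualify → No.
{rating=5, status=used, category=garment, origin=imported}: origin is imported, rating = 5, satisfies this → Yes.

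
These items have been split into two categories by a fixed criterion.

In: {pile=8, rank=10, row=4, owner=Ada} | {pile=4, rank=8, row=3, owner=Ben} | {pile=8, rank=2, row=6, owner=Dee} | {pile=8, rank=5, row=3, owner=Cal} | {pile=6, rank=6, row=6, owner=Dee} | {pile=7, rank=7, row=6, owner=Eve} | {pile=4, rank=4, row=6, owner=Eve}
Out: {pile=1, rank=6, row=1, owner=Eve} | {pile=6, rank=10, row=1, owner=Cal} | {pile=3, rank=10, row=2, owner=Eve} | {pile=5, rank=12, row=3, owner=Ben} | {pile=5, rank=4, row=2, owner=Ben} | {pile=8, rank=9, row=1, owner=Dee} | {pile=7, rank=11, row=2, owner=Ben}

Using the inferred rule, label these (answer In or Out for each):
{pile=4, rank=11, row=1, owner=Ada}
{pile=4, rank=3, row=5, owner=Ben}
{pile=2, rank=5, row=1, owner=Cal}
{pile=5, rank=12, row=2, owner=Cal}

Out, In, Out, Out

'In' ⟺ rank ≤ 10 AND row ≥ 3.
{pile=4, rank=11, row=1, owner=Ada}: rank = 11, row = 1 — doesn't qualify, so Out.
{pile=4, rank=3, row=5, owner=Ben}: rank = 3, row = 5 — satisfies this, so In.
{pile=2, rank=5, row=1, owner=Cal}: rank = 5, row = 1 — doesn't qualify, so Out.
{pile=5, rank=12, row=2, owner=Cal}: rank = 12, row = 2 — doesn't qualify, so Out.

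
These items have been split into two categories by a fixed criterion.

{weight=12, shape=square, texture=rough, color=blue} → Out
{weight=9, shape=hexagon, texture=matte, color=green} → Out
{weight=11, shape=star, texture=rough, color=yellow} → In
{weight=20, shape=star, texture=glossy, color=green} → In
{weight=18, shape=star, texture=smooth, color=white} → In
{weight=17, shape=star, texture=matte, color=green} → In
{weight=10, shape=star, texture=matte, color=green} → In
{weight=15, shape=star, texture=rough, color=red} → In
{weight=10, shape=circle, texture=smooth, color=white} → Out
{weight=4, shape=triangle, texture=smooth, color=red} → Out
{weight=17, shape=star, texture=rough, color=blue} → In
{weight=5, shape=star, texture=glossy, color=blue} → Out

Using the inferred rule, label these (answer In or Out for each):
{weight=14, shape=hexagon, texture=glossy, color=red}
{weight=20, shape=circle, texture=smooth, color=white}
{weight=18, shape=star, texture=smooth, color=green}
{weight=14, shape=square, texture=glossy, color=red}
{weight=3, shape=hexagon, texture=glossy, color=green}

Out, Out, In, Out, Out

One predicate separates the groups cleanly: shape is star AND weight ≥ 9.
{weight=14, shape=hexagon, texture=glossy, color=red} — shape is hexagon, weight = 14, hence Out. {weight=20, shape=circle, texture=smooth, color=white} — shape is circle, weight = 20, hence Out. {weight=18, shape=star, texture=smooth, color=green} — shape is star, weight = 18, hence In. {weight=14, shape=square, texture=glossy, color=red} — shape is square, weight = 14, hence Out. {weight=3, shape=hexagon, texture=glossy, color=green} — shape is hexagon, weight = 3, hence Out.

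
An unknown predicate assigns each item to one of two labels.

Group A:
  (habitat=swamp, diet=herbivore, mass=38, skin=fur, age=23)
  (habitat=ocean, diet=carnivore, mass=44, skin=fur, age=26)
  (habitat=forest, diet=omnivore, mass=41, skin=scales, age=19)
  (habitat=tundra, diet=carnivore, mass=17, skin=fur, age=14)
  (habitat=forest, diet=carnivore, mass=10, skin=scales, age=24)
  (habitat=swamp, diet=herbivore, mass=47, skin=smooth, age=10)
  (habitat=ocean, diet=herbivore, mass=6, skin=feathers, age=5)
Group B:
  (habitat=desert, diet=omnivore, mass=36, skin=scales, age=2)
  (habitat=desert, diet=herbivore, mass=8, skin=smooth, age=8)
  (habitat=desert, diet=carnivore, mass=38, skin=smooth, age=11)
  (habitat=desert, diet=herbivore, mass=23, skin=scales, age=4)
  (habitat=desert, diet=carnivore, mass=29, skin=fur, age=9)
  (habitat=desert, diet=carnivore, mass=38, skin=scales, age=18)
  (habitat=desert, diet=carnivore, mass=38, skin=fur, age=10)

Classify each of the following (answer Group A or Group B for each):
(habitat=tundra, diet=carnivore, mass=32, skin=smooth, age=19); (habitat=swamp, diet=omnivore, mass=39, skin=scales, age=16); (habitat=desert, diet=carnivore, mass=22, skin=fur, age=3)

The simplest hypothesis consistent with all the labels is: habitat is not desert.
Group A: (habitat=tundra, diet=carnivore, mass=32, skin=smooth, age=19), since habitat is tundra.
Group A: (habitat=swamp, diet=omnivore, mass=39, skin=scales, age=16), since habitat is swamp.
Group B: (habitat=desert, diet=carnivore, mass=22, skin=fur, age=3), since habitat is desert.

Group A, Group A, Group B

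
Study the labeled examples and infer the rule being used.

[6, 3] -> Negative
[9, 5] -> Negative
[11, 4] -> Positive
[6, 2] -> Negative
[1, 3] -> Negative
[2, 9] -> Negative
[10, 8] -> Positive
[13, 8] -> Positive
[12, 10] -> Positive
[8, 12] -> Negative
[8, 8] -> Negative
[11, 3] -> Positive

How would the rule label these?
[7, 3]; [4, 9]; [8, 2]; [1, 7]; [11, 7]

Rule: first ≥ 10. This holds for each 'Positive' example and fails for each 'Negative' one.
[7, 3]: first 7 — does not satisfy this, so Negative.
[4, 9]: first 4 — does not satisfy this, so Negative.
[8, 2]: first 8 — does not satisfy this, so Negative.
[1, 7]: first 1 — does not satisfy this, so Negative.
[11, 7]: first 11 — checks out, so Positive.

Negative, Negative, Negative, Negative, Positive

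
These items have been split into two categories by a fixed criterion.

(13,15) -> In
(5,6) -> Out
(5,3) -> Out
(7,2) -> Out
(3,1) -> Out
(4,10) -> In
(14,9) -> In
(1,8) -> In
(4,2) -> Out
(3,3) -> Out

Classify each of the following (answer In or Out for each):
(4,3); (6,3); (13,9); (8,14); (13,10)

Every 'In' example satisfies: second ≥ 7. None of the 'Out' examples do.

Out, Out, In, In, In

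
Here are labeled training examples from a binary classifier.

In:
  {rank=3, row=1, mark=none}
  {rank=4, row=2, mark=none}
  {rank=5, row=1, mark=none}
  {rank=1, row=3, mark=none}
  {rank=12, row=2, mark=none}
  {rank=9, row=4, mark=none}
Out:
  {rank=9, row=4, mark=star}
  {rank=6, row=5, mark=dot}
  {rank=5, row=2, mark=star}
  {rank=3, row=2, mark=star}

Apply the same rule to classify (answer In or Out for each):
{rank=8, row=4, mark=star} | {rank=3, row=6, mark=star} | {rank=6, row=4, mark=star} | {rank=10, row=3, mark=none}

Out, Out, Out, In

A rule that fits every label: mark is none — true of each 'In' example, false of each 'Out' one.
Out: {rank=8, row=4, mark=star}, since mark is star.
Out: {rank=3, row=6, mark=star}, since mark is star.
Out: {rank=6, row=4, mark=star}, since mark is star.
In: {rank=10, row=3, mark=none}, since mark is none.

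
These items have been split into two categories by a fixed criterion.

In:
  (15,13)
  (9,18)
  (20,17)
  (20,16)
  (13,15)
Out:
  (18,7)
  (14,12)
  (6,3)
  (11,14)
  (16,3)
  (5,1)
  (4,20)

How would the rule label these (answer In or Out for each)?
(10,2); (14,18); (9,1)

Out, In, Out

One predicate separates the groups cleanly: sum ≥ 27.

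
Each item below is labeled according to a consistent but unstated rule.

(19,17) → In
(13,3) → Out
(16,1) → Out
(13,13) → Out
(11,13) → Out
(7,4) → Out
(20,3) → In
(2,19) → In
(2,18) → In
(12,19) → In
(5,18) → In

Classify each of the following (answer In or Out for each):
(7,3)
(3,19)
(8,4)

The rule appears to be: max ≥ 17.

Out, In, Out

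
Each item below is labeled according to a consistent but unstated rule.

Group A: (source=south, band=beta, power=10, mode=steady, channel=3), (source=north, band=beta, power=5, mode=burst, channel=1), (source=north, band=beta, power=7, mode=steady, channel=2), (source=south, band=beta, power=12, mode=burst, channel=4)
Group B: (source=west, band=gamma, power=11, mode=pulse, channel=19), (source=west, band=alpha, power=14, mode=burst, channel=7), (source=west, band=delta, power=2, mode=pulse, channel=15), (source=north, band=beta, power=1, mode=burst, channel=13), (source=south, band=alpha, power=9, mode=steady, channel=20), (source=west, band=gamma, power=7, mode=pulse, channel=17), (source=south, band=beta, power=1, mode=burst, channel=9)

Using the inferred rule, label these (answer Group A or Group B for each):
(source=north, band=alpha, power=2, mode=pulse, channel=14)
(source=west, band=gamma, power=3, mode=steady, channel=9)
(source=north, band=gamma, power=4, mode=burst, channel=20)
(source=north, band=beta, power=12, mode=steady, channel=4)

Group B, Group B, Group B, Group A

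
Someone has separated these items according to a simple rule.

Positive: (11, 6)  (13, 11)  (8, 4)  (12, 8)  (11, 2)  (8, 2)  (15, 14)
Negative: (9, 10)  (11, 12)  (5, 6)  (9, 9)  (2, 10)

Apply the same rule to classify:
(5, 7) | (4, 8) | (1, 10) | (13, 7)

Negative, Negative, Negative, Positive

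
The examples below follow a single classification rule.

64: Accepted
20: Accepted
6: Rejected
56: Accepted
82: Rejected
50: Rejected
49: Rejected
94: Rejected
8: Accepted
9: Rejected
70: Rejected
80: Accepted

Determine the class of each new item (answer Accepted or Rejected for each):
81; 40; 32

Rejected, Accepted, Accepted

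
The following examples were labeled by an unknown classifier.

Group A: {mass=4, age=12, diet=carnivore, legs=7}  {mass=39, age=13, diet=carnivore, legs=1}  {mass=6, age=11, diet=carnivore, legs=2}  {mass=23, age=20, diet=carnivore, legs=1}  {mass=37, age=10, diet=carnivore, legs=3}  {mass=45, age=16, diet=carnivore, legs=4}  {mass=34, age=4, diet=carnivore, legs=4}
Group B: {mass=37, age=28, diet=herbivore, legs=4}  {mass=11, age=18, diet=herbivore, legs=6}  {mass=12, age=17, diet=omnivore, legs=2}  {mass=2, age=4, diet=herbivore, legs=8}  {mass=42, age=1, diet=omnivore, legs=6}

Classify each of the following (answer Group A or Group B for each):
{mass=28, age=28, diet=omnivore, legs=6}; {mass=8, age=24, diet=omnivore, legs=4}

Group B, Group B

Checking candidate rules against both groups, what survives is: diet is carnivore.
{mass=28, age=28, diet=omnivore, legs=6} — diet is omnivore, hence Group B. {mass=8, age=24, diet=omnivore, legs=4} — diet is omnivore, hence Group B.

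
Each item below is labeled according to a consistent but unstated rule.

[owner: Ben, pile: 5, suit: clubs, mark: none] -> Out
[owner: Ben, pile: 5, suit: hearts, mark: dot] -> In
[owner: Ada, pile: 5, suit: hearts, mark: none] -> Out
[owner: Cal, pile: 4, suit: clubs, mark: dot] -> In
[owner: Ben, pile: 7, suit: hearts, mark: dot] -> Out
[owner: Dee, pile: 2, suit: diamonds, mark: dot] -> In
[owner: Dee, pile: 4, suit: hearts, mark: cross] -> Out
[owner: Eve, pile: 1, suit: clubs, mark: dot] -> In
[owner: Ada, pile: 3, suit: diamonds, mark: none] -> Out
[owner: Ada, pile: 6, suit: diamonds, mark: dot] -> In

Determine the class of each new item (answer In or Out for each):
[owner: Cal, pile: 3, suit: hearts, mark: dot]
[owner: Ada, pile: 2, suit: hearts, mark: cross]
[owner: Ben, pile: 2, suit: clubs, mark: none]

In, Out, Out

The distinguishing property — mark is dot AND pile ≤ 6 — holds for all the 'In' cases and none of the 'Out' cases.
[owner: Cal, pile: 3, suit: hearts, mark: dot]: mark is dot, pile = 3 — matches, so In.
[owner: Ada, pile: 2, suit: hearts, mark: cross]: mark is cross, pile = 2 — doesn't match, so Out.
[owner: Ben, pile: 2, suit: clubs, mark: none]: mark is none, pile = 2 — doesn't match, so Out.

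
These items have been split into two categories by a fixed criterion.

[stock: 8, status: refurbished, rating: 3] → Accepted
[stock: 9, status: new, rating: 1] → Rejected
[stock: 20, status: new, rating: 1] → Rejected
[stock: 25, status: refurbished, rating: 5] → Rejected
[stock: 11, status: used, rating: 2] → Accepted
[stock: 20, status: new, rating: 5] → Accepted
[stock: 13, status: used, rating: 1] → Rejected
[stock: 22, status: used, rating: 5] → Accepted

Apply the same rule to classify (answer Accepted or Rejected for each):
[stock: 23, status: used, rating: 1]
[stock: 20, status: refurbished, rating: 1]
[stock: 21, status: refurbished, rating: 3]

All 'Accepted' examples share one property — stock ≤ 22 AND rating ≥ 2 — and every 'Rejected' example lacks it.
[stock: 23, status: used, rating: 1]: Rejected (stock = 23, rating = 1). [stock: 20, status: refurbished, rating: 1]: Rejected (stock = 20, rating = 1). [stock: 21, status: refurbished, rating: 3]: Accepted (stock = 21, rating = 3).

Rejected, Rejected, Accepted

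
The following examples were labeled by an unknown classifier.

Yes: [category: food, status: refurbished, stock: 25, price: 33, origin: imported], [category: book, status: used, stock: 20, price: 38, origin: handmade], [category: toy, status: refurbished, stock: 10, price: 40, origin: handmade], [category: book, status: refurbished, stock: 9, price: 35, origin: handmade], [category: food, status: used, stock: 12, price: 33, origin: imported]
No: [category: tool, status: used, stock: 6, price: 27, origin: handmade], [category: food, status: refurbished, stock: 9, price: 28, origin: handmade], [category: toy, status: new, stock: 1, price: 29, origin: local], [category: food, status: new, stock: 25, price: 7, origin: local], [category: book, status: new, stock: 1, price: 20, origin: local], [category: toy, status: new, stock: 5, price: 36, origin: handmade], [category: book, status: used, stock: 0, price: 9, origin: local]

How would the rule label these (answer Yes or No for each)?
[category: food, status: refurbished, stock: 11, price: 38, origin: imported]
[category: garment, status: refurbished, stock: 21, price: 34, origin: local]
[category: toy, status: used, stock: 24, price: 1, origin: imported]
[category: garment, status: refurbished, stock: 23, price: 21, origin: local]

Yes, Yes, No, No

One predicate separates the groups cleanly: price ≥ 29 AND stock ≥ 6.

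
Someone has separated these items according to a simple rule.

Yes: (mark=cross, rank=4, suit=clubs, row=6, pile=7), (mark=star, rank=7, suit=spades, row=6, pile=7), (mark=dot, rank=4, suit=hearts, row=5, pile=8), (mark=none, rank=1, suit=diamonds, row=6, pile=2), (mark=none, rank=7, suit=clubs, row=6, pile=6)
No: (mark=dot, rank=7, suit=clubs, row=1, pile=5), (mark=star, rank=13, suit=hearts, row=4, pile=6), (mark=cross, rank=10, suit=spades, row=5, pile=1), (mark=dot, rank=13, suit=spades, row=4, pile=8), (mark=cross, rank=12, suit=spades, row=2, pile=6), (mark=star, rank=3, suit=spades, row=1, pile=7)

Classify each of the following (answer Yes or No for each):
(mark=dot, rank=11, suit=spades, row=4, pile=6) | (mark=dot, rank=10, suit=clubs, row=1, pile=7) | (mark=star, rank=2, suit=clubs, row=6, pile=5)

A rule that fits every label: pile ≥ 2 AND row ≥ 5 — true of each 'Yes' example, false of each 'No' one.

No, No, Yes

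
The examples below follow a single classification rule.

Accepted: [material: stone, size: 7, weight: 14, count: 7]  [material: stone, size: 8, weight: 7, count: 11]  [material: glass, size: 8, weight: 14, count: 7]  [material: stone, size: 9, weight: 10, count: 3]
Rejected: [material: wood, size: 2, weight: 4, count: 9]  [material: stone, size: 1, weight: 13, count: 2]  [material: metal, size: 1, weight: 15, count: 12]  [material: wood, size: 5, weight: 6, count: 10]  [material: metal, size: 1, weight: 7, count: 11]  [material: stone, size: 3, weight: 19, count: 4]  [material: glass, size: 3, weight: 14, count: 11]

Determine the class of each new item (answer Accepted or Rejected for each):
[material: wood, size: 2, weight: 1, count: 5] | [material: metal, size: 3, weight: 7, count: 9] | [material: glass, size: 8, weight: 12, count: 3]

Rejected, Rejected, Accepted

Every 'Accepted' example satisfies: size ≥ 7. None of the 'Rejected' examples do.
[material: wood, size: 2, weight: 1, count: 5]: size = 2 — does not pass, so Rejected. [material: metal, size: 3, weight: 7, count: 9]: size = 3 — does not pass, so Rejected. [material: glass, size: 8, weight: 12, count: 3]: size = 8 — meets the rule, so Accepted.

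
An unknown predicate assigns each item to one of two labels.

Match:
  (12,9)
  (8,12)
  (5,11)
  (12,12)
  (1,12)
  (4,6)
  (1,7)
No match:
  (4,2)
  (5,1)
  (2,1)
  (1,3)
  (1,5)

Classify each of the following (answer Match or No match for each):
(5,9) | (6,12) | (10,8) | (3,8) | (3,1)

The distinguishing property — sum ≥ 8 — holds for all the 'Match' cases and none of the 'No match' cases.

Match, Match, Match, Match, No match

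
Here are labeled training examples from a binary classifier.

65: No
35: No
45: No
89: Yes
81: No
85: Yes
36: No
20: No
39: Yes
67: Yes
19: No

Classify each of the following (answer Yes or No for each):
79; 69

One predicate separates the groups cleanly: digit sum ≥ 12.

Yes, Yes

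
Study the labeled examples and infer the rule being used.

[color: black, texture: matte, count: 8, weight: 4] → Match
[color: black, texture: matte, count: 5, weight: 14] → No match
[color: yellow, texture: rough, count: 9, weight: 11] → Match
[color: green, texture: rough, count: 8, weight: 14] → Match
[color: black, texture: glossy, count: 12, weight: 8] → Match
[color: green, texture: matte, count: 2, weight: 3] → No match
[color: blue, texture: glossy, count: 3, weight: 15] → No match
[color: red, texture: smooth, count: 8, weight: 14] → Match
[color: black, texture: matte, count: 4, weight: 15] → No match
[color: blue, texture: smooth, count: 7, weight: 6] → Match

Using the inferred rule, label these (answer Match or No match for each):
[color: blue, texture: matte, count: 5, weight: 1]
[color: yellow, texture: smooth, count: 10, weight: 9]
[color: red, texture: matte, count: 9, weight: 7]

'Match' ⟺ count ≥ 7.
[color: blue, texture: matte, count: 5, weight: 1]: count = 5 — lacks this property, so No match. [color: yellow, texture: smooth, count: 10, weight: 9]: count = 10 — passes, so Match. [color: red, texture: matte, count: 9, weight: 7]: count = 9 — passes, so Match.

No match, Match, Match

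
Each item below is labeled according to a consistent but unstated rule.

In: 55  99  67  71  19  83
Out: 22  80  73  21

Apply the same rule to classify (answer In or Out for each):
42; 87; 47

Out, In, In

Looking at the examples, the only property every 'In' case has and every 'Out' case lacks is: ≡ 3 (mod 4).
42 → 42 mod 4 = 2 → Out.
87 → 87 mod 4 = 3 → In.
47 → 47 mod 4 = 3 → In.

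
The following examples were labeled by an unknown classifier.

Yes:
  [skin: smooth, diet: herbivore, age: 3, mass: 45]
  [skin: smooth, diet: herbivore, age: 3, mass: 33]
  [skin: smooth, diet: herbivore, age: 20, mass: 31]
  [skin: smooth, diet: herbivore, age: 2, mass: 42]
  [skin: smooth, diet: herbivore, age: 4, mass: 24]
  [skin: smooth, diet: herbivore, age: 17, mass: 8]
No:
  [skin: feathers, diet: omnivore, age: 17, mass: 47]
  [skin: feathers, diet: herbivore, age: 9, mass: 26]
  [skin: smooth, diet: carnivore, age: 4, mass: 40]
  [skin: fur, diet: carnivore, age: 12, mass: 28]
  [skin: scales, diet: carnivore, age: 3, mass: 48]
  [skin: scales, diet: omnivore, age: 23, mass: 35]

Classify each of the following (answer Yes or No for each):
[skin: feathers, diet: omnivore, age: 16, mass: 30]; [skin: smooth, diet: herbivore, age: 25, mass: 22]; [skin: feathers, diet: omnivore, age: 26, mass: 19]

No, Yes, No

The common property of the 'Yes' items is: skin is smooth AND diet is herbivore. No 'No' item has it.
[skin: feathers, diet: omnivore, age: 16, mass: 30]: No (skin is feathers, diet is omnivore).
[skin: smooth, diet: herbivore, age: 25, mass: 22]: Yes (skin is smooth, diet is herbivore).
[skin: feathers, diet: omnivore, age: 26, mass: 19]: No (skin is feathers, diet is omnivore).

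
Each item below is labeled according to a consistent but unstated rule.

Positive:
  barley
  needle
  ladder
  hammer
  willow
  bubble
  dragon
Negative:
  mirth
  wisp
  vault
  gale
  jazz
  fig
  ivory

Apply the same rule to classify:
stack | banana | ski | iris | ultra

Negative, Positive, Negative, Negative, Negative

The common property of the 'Positive' items is: length 6. No 'Negative' item has it.
stack: Negative (length 5). banana: Positive (length 6). ski: Negative (length 3). iris: Negative (length 4). ultra: Negative (length 5).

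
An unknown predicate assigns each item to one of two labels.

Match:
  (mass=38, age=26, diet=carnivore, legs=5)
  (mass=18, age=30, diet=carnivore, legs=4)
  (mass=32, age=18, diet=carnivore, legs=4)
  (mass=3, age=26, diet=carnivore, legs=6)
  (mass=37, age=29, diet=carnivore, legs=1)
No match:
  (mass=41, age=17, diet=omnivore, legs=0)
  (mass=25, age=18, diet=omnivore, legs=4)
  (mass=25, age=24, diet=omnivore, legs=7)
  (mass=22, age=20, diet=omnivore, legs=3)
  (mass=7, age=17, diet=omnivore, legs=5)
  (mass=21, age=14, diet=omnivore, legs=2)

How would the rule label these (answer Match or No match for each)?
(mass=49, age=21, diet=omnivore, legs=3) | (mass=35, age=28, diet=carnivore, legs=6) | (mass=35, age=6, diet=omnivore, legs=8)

Every 'Match' example satisfies: diet is carnivore. None of the 'No match' examples do.
(mass=49, age=21, diet=omnivore, legs=3): diet is omnivore — doesn't qualify, so No match.
(mass=35, age=28, diet=carnivore, legs=6): diet is carnivore — qualifies, so Match.
(mass=35, age=6, diet=omnivore, legs=8): diet is omnivore — doesn't qualify, so No match.

No match, Match, No match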